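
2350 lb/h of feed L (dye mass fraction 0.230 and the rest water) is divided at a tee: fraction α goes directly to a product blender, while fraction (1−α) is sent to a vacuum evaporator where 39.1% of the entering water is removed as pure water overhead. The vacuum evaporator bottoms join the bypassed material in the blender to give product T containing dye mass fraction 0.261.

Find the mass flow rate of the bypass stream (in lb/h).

1423 lb/h

All 2350×0.230 = 540.5 lb/h of dye reaches T, so T = 540.5/0.261 = 2070.9 lb/h and vapour = 279.12 lb/h.
The evaporator receives (1−α)·2350 of feed at 0.770 water and removes 0.391 of that water:
0.391×0.770×(1−α)×2350 = 279.12
(1−α) = 279.12/707.51 = 0.3945;  α = 0.6055.
Bypass flow = 0.6055×2350 = 1422.9 lb/h.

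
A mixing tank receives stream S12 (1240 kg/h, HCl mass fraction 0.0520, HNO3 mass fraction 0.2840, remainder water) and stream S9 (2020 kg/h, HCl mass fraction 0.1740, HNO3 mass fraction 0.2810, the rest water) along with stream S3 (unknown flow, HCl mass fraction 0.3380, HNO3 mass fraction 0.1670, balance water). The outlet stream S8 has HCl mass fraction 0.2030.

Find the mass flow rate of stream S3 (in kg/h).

Let S3 be the unknown flow. Total out = 3260 + S3.
HCl balance: 415.96 + 0.338·S3 = 0.203·(3260 + S3)
(0.338 − 0.203)·S3 = 0.203×3260 − 415.96 = 245.82
S3 = 245.82 / 0.135 = 1820.9 kg/h

1821 kg/h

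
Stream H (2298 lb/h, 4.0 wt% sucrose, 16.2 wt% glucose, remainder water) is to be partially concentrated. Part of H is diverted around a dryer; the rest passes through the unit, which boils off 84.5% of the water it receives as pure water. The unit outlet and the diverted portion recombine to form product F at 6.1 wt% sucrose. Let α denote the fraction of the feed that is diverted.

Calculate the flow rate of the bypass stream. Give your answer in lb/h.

1125 lb/h

All 2298×0.040 = 91.92 lb/h of sucrose reaches F, so F = 91.92/0.061 = 1506.9 lb/h and vapour = 791.11 lb/h.
The evaporator receives (1−α)·2298 of feed at 0.798 water and removes 0.845 of that water:
0.845×0.798×(1−α)×2298 = 791.11
(1−α) = 791.11/1549.6 = 0.5105;  α = 0.4895.
Bypass flow = 0.4895×2298 = 1124.8 lb/h.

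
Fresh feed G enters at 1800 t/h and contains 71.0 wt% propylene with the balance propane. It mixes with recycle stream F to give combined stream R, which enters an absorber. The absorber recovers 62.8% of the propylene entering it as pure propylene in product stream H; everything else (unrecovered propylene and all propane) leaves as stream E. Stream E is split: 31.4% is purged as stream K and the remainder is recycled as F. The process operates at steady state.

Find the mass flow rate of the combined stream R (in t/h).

3378 t/h

propane enters only via G and leaves only via the purge: 1800×0.290 = 0.314×(propane in E), and the absorber passes all propane, so propane in R = propane in E = 1662.4 t/h.
propylene in R: m_A = 1800×0.710 + (1−0.314)·(1−0.628)·m_A, so m_A = 1278/0.7448 = 1715.9 t/h.
R = 1715.9 + 1662.4 = 3378.3 t/h.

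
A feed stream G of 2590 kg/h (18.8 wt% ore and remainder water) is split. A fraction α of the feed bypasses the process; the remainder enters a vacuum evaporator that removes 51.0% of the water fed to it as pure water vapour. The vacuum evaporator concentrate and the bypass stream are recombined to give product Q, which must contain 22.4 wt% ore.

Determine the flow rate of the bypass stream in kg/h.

All 2590×0.188 = 486.92 kg/h of ore reaches Q, so Q = 486.92/0.224 = 2173.8 kg/h and vapour = 416.25 kg/h.
The evaporator receives (1−α)·2590 of feed at 0.812 water and removes 0.510 of that water:
0.510×0.812×(1−α)×2590 = 416.25
(1−α) = 416.25/1072.6 = 0.3881;  α = 0.6119.
Bypass flow = 0.6119×2590 = 1584.9 kg/h.

1585 kg/h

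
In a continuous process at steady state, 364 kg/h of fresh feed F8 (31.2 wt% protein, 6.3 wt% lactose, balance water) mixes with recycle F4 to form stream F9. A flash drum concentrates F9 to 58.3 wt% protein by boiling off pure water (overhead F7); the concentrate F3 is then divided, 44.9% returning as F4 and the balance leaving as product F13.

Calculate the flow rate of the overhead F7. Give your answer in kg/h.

169.2 kg/h

Overall protein balance (none leaves overhead): protein in fresh feed = protein in product, i.e. 364×0.312 = (1−0.449)·F3·0.583.
F3 = 113.57/(0.583×0.551) = 353.54 kg/h.
Recycle F4 = 0.449×353.54 = 158.74 kg/h.
Combined feed F9 = 364 + 158.74 = 522.74 kg/h.
Overhead F7 = F9 − F3 = 522.74 − 353.54 = 169.2 kg/h.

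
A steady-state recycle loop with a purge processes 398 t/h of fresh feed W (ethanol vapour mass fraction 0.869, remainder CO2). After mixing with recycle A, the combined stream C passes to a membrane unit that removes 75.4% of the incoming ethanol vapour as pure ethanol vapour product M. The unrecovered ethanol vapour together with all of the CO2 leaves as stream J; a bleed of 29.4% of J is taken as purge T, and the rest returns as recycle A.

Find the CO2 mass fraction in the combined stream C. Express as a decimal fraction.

CO2 enters only via W and leaves only via the purge: 398×0.131 = 0.294×(CO2 in J), and the membrane unit passes all CO2, so CO2 in C = CO2 in J = 177.34 t/h.
ethanol vapour in C: m_A = 398×0.869 + (1−0.294)·(1−0.754)·m_A, so m_A = 345.86/0.8263 = 418.55 t/h.
C = 418.55 + 177.34 = 595.9 t/h.
CO2 fraction in C = 177.34/595.9 = 0.298.

0.298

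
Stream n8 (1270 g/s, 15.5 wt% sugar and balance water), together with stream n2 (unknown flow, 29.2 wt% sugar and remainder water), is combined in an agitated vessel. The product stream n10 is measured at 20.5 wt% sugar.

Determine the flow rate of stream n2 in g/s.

729.9 g/s

Let n2 be the unknown flow. Total out = 1270 + n2.
sugar balance: 196.85 + 0.292·n2 = 0.205·(1270 + n2)
(0.292 − 0.205)·n2 = 0.205×1270 − 196.85 = 63.5
n2 = 63.5 / 0.087 = 729.89 g/s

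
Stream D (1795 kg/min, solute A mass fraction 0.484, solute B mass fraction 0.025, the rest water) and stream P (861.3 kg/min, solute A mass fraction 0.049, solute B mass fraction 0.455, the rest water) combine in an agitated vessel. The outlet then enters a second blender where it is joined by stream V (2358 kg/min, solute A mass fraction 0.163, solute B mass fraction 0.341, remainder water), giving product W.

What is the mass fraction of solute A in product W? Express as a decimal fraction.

Overall, product flow = 5014.3 kg/min.
solute A in = 1795×0.484 + 861.3×0.049 + 2358×0.163 = 1295.3 kg/min.
solute A fraction in W = 0.258.

0.258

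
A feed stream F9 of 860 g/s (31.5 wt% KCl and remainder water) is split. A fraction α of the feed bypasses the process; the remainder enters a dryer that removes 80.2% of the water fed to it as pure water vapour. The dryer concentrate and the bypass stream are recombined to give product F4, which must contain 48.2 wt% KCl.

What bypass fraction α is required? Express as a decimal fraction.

All 860×0.315 = 270.9 g/s of KCl reaches F4, so F4 = 270.9/0.482 = 562.03 g/s and vapour = 297.97 g/s.
The evaporator receives (1−α)·860 of feed at 0.685 water and removes 0.802 of that water:
0.802×0.685×(1−α)×860 = 297.97
(1−α) = 297.97/472.46 = 0.6307;  α = 0.3693.

0.369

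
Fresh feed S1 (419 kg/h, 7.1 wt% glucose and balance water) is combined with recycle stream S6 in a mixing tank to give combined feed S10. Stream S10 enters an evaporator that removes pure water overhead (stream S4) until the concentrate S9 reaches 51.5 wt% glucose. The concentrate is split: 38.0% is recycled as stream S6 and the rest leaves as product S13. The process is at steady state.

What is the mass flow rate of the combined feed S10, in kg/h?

Overall glucose balance (none leaves overhead): glucose in fresh feed = glucose in product, i.e. 419×0.071 = (1−0.380)·S9·0.515.
S9 = 29.749/(0.515×0.620) = 93.169 kg/h.
Recycle S6 = 0.380×93.169 = 35.404 kg/h.
Combined feed S10 = 419 + 35.404 = 454.4 kg/h.

454.4 kg/h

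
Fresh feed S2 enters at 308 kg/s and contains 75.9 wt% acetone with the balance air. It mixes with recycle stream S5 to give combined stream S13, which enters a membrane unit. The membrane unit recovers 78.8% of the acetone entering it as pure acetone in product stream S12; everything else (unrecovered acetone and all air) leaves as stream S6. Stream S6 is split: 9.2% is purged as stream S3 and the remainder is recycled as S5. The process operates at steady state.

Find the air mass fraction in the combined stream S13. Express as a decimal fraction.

air enters only via S2 and leaves only via the purge: 308×0.241 = 0.092×(air in S6), and the membrane unit passes all air, so air in S13 = air in S6 = 806.83 kg/s.
acetone in S13: m_A = 308×0.759 + (1−0.092)·(1−0.788)·m_A, so m_A = 233.77/0.8075 = 289.5 kg/s.
S13 = 289.5 + 806.83 = 1096.3 kg/s.
air fraction in S13 = 806.83/1096.3 = 0.736.

0.736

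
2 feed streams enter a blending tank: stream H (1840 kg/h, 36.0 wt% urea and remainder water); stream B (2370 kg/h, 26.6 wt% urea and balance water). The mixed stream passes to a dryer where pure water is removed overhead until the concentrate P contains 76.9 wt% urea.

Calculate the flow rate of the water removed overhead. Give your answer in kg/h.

urea entering = 1840×0.360 + 2370×0.266 = 1292.8 kg/h.
All urea reports to P, so P = 1292.8/0.769 = 1681.2 kg/h.
Total feed = 4210 kg/h; overhead = 4210 − 1681.2 = 2528.8 kg/h.

2529 kg/h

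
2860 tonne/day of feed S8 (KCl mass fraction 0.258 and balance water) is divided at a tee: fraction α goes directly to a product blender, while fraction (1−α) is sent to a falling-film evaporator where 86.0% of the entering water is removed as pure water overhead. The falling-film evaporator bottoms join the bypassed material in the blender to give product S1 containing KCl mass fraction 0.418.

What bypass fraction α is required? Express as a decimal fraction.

All 2860×0.258 = 737.88 tonne/day of KCl reaches S1, so S1 = 737.88/0.418 = 1765.3 tonne/day and vapour = 1094.7 tonne/day.
The evaporator receives (1−α)·2860 of feed at 0.742 water and removes 0.860 of that water:
0.860×0.742×(1−α)×2860 = 1094.7
(1−α) = 1094.7/1825 = 0.5998;  α = 0.4002.

0.400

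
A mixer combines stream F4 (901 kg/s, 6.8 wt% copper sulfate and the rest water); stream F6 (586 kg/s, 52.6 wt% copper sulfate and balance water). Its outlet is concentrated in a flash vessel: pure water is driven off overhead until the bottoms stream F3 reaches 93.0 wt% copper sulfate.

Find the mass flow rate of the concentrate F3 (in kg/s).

397.3 kg/s

copper sulfate entering = 901×0.068 + 586×0.526 = 369.5 kg/s.
All copper sulfate reports to F3, so F3 = 369.5/0.930 = 397.32 kg/s.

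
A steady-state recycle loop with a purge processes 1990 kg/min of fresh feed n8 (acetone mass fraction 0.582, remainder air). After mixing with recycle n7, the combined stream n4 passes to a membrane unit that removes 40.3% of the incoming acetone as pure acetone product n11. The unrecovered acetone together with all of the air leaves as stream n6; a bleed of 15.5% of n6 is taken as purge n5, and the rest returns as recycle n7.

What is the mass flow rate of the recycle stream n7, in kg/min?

5714 kg/min

air enters only via n8 and leaves only via the purge: 1990×0.418 = 0.155×(air in n6), and the membrane unit passes all air, so air in n4 = air in n6 = 5366.6 kg/min.
acetone in n4: m_A = 1990×0.582 + (1−0.155)·(1−0.403)·m_A, so m_A = 1158.2/0.4955 = 2337.2 kg/min.
n6 = (1−0.403)×2337.2 + 5366.6 = 6761.9 kg/min.
Recycle n7 = (1−0.155)×6761.9 = 5713.8 kg/min.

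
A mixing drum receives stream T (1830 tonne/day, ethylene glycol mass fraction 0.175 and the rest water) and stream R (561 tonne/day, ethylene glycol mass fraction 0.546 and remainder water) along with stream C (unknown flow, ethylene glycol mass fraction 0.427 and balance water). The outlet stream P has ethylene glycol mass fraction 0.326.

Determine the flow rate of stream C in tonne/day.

1514 tonne/day

Let C be the unknown flow. Total out = 2391 + C.
ethylene glycol balance: 626.56 + 0.427·C = 0.326·(2391 + C)
(0.427 − 0.326)·C = 0.326×2391 − 626.56 = 152.91
C = 152.91 / 0.101 = 1514 tonne/day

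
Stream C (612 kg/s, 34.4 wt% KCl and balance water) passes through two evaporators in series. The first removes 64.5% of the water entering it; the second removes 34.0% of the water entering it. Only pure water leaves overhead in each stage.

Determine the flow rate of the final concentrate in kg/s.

304.6 kg/s

water in feed = 612×0.656 = 401.47 kg/s.
After stage 1: water left = (1−0.645)×401.47 = 142.52; stream total = 353.05 kg/s.
After stage 2: water left = (1−0.340)×142.52 = 94.065; final concentrate = 304.59 kg/s.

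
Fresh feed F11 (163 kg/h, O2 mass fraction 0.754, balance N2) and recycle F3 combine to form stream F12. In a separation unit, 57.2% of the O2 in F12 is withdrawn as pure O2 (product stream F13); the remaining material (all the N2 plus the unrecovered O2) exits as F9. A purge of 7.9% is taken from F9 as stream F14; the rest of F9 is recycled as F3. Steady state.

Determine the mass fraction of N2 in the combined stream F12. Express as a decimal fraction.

0.714

N2 enters only via F11 and leaves only via the purge: 163×0.246 = 0.079×(N2 in F9), and the separation unit passes all N2, so N2 in F12 = N2 in F9 = 507.57 kg/h.
O2 in F12: m_A = 163×0.754 + (1−0.079)·(1−0.572)·m_A, so m_A = 122.9/0.6058 = 202.87 kg/h.
F12 = 202.87 + 507.57 = 710.44 kg/h.
N2 fraction in F12 = 507.57/710.44 = 0.714.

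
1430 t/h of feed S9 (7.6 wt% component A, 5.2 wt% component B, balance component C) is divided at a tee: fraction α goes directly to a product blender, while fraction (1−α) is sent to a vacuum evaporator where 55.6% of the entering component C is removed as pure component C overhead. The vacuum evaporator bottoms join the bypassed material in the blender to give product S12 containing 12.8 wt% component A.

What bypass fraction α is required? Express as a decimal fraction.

All 1430×0.076 = 108.68 t/h of component A reaches S12, so S12 = 108.68/0.128 = 849.06 t/h and vapour = 580.94 t/h.
The evaporator receives (1−α)·1430 of feed at 0.872 component C and removes 0.556 of that component C:
0.556×0.872×(1−α)×1430 = 580.94
(1−α) = 580.94/693.31 = 0.8379;  α = 0.1621.

0.162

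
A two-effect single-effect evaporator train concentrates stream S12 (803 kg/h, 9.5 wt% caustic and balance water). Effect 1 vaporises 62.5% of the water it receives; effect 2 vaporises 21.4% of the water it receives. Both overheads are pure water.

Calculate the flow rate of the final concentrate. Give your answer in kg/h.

290.5 kg/h

water in feed = 803×0.905 = 726.72 kg/h.
After stage 1: water left = (1−0.625)×726.72 = 272.52; stream total = 348.8 kg/h.
After stage 2: water left = (1−0.214)×272.52 = 214.2; final concentrate = 290.48 kg/h.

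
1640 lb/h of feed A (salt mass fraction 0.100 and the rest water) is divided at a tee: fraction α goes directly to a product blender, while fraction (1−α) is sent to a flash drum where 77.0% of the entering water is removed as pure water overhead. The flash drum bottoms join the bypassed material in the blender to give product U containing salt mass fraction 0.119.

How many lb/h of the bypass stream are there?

1262 lb/h

All 1640×0.100 = 164 lb/h of salt reaches U, so U = 164/0.119 = 1378.2 lb/h and vapour = 261.85 lb/h.
The evaporator receives (1−α)·1640 of feed at 0.900 water and removes 0.770 of that water:
0.770×0.900×(1−α)×1640 = 261.85
(1−α) = 261.85/1136.5 = 0.2304;  α = 0.7696.
Bypass flow = 0.7696×1640 = 1262.2 lb/h.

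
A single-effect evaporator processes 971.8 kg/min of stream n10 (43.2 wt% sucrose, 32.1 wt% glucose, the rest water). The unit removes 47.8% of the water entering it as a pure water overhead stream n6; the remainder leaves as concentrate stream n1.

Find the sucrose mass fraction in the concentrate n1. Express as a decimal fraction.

0.490

sucrose is not removed: 971.8×0.432 = 419.82 kg/min of sucrose enters n1.
water entering = 971.8×0.247 = 240.03 kg/min; overhead removed = 0.478×240.03 = 114.74 kg/min.
Concentrate = 971.8 − 114.74 = 857.06 kg/min.
Mass fraction = 419.82/857.06 = 0.490.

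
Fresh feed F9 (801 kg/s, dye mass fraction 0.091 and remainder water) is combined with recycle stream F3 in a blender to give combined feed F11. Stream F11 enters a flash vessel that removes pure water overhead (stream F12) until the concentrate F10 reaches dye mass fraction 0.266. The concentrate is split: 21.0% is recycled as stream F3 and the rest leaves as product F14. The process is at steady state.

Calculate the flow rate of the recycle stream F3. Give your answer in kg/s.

Overall dye balance (none leaves overhead): dye in fresh feed = dye in product, i.e. 801×0.091 = (1−0.210)·F10·0.266.
F10 = 72.891/(0.266×0.790) = 346.87 kg/s.
Recycle F3 = 0.210×346.87 = 72.842 kg/s.

72.84 kg/s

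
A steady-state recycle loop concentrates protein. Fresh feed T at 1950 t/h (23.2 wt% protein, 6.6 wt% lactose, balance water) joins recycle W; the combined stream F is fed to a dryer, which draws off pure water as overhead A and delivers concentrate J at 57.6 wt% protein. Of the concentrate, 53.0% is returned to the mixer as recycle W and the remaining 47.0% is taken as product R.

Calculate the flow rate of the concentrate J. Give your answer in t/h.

1671 t/h

Overall protein balance (none leaves overhead): protein in fresh feed = protein in product, i.e. 1950×0.232 = (1−0.530)·J·0.576.
J = 452.4/(0.576×0.470) = 1671.1 t/h.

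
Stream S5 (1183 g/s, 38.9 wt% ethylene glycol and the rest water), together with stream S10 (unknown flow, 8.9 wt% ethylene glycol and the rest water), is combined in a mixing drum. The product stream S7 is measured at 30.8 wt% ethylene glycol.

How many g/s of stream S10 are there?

437.5 g/s

Let S10 be the unknown flow. Total out = 1183 + S10.
ethylene glycol balance: 460.19 + 0.089·S10 = 0.308·(1183 + S10)
(0.089 − 0.308)·S10 = 0.308×1183 − 460.19 = -95.823
S10 = -95.823 / -0.219 = 437.55 g/s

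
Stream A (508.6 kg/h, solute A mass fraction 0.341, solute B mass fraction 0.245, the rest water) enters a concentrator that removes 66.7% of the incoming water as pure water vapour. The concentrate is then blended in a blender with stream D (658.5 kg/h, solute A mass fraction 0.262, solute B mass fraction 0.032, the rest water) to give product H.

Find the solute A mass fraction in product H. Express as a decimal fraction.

Vapour removed = 0.667×0.414×508.6 = 140.44 kg/h; concentrate = 368.16 kg/h.
solute A reaching the mixer = 173.43 (from concentrate) + 658.5×0.262 = 345.96 kg/h.
Product flow = 368.16 + 658.5 = 1026.7 kg/h; solute A fraction = 0.337.

0.337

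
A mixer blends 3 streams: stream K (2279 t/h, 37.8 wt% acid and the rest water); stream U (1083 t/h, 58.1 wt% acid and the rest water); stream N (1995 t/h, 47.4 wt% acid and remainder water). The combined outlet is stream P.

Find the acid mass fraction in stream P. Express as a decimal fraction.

Total flow out = 2279 + 1083 + 1995 = 5357 t/h.
acid in = 2279×0.378 + 1083×0.581 + 1995×0.474 = 2436.3 t/h.
acid mass fraction in P = 2436.3/5357 = 0.455.

0.455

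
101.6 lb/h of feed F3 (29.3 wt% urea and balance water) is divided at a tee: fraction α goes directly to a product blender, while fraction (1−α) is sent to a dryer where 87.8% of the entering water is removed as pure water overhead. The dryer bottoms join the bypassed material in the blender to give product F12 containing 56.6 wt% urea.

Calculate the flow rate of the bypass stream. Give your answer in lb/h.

All 101.6×0.293 = 29.769 lb/h of urea reaches F12, so F12 = 29.769/0.566 = 52.595 lb/h and vapour = 49.005 lb/h.
The evaporator receives (1−α)·101.6 of feed at 0.707 water and removes 0.878 of that water:
0.878×0.707×(1−α)×101.6 = 49.005
(1−α) = 49.005/63.068 = 0.7770;  α = 0.2230.
Bypass flow = 0.2230×101.6 = 22.655 lb/h.

22.65 lb/h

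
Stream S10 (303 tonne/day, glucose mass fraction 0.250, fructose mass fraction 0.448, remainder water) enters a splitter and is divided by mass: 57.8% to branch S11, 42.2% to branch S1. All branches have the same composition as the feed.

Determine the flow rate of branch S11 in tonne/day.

175.1 tonne/day

Branch S11 flow = 0.578×303 = 175.13 tonne/day.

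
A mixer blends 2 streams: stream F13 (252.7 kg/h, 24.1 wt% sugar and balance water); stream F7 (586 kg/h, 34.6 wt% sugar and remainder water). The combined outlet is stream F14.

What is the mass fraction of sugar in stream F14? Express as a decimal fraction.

0.3144

Total flow out = 252.7 + 586 = 838.7 kg/h.
sugar in = 252.7×0.241 + 586×0.346 = 263.66 kg/h.
sugar mass fraction in F14 = 263.66/838.7 = 0.3144.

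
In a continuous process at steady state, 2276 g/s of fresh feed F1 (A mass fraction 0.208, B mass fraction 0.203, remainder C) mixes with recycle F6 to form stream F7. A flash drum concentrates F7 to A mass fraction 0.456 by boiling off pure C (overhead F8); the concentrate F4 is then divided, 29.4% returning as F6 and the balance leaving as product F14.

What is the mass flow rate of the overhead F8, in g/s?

1238 g/s

Overall A balance (none leaves overhead): A in fresh feed = A in product, i.e. 2276×0.208 = (1−0.294)·F4·0.456.
F4 = 473.41/(0.456×0.706) = 1470.5 g/s.
Recycle F6 = 0.294×1470.5 = 432.33 g/s.
Combined feed F7 = 2276 + 432.33 = 2708.3 g/s.
Overhead F8 = F7 − F4 = 2708.3 − 1470.5 = 1237.8 g/s.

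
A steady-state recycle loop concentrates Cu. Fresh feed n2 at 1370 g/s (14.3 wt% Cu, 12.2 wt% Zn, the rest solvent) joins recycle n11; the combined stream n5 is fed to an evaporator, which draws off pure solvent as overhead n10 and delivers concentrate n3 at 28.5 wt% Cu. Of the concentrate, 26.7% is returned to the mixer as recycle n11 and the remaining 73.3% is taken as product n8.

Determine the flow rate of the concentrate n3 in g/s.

937.8 g/s

Overall Cu balance (none leaves overhead): Cu in fresh feed = Cu in product, i.e. 1370×0.143 = (1−0.267)·n3·0.285.
n3 = 195.91/(0.285×0.733) = 937.79 g/s.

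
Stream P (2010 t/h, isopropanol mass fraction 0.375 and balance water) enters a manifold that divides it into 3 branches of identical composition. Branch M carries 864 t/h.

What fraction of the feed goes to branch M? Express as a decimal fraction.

Fraction to M = 864/2010 = 0.4299.

0.430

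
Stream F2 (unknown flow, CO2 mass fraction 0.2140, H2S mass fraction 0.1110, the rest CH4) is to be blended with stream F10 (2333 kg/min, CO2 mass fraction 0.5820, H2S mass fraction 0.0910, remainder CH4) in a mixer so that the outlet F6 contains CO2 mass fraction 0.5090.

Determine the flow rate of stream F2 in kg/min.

577.3 kg/min

Let F2 be the unknown flow. Total out = 2333 + F2.
CO2 balance: 1357.8 + 0.214·F2 = 0.509·(2333 + F2)
(0.214 − 0.509)·F2 = 0.509×2333 − 1357.8 = -170.31
F2 = -170.31 / -0.295 = 577.32 kg/min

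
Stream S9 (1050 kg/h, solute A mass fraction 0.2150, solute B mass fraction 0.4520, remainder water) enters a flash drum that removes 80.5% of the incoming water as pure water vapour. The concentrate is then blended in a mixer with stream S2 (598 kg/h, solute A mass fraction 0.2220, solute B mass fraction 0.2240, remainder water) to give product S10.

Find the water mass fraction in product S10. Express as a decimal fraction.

Vapour removed = 0.805×0.333×1050 = 281.47 kg/h; concentrate = 768.53 kg/h.
water reaching the mixer = 68.182 (from concentrate) + 598×0.554 = 399.47 kg/h.
Product flow = 768.53 + 598 = 1366.5 kg/h; water fraction = 0.2923.

0.2923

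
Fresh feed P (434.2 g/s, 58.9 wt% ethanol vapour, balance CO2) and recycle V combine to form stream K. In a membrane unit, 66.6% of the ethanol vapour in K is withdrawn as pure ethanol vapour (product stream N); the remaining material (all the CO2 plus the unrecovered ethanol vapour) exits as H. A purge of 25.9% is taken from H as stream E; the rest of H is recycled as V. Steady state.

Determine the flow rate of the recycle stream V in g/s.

CO2 enters only via P and leaves only via the purge: 434.2×0.411 = 0.259×(CO2 in H), and the membrane unit passes all CO2, so CO2 in K = CO2 in H = 689.02 g/s.
ethanol vapour in K: m_A = 434.2×0.589 + (1−0.259)·(1−0.666)·m_A, so m_A = 255.74/0.7525 = 339.86 g/s.
H = (1−0.666)×339.86 + 689.02 = 802.53 g/s.
Recycle V = (1−0.259)×802.53 = 594.68 g/s.

594.7 g/s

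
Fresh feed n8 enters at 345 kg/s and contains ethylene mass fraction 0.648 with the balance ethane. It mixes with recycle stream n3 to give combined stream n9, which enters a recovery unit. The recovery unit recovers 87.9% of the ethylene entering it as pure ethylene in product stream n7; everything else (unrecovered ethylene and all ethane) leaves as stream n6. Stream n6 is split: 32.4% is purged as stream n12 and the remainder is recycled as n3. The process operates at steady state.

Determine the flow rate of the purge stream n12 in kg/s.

131 kg/s

ethane enters only via n8 and leaves only via the purge: 345×0.352 = 0.324×(ethane in n6), and the recovery unit passes all ethane, so ethane in n9 = ethane in n6 = 374.81 kg/s.
ethylene in n9: m_A = 345×0.648 + (1−0.324)·(1−0.879)·m_A, so m_A = 223.56/0.9182 = 243.48 kg/s.
n6 = (1−0.879)×243.48 + 374.81 = 404.28 kg/s.
Purge n12 = 0.324×404.28 = 130.99 kg/s.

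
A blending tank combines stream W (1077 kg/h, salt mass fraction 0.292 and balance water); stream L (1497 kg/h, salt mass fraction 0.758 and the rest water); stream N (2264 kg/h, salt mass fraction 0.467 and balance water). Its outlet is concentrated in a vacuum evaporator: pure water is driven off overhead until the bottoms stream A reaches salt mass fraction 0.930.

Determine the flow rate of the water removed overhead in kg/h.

2143 kg/h

salt entering = 1077×0.292 + 1497×0.758 + 2264×0.467 = 2506.5 kg/h.
All salt reports to A, so A = 2506.5/0.930 = 2695.2 kg/h.
Total feed = 4838 kg/h; overhead = 4838 − 2695.2 = 2142.8 kg/h.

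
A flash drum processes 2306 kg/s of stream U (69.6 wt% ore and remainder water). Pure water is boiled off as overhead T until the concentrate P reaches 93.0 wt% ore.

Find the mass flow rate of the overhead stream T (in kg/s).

ore is conserved: 2306×0.696 = 1605 kg/s all reports to the concentrate.
Concentrate = 1605/(target fraction) = 1725.8 kg/s.
Overhead = 2306 − 1725.8 = 580.22 kg/s.

580.2 kg/s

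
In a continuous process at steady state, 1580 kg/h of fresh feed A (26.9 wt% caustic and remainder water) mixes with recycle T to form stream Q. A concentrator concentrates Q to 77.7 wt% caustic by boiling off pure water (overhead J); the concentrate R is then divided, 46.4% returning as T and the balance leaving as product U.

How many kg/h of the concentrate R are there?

Overall caustic balance (none leaves overhead): caustic in fresh feed = caustic in product, i.e. 1580×0.269 = (1−0.464)·R·0.777.
R = 425.02/(0.777×0.536) = 1020.5 kg/h.

1021 kg/h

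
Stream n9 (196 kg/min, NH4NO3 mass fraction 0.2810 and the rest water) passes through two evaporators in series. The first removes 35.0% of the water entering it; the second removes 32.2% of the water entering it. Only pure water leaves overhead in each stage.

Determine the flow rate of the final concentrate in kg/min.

water in feed = 196×0.719 = 140.92 kg/min.
After stage 1: water left = (1−0.350)×140.92 = 91.601; stream total = 146.68 kg/min.
After stage 2: water left = (1−0.322)×91.601 = 62.105; final concentrate = 117.18 kg/min.

117.2 kg/min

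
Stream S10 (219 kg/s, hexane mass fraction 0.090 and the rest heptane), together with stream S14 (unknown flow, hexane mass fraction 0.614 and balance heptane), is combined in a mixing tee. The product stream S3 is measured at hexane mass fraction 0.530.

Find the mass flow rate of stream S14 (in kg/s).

1147 kg/s

Let S14 be the unknown flow. Total out = 219 + S14.
hexane balance: 19.71 + 0.614·S14 = 0.530·(219 + S14)
(0.614 − 0.530)·S14 = 0.530×219 − 19.71 = 96.36
S14 = 96.36 / 0.084 = 1147.1 kg/s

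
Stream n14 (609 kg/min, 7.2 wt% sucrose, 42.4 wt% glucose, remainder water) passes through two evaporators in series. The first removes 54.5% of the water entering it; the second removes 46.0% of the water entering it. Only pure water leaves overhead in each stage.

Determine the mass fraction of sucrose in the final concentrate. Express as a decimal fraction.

0.116

water in feed = 609×0.504 = 306.94 kg/min.
After stage 1: water left = (1−0.545)×306.94 = 139.66; stream total = 441.72 kg/min.
After stage 2: water left = (1−0.460)×139.66 = 75.414; final concentrate = 377.48 kg/min.
sucrose fraction = 43.848/377.48 = 0.116.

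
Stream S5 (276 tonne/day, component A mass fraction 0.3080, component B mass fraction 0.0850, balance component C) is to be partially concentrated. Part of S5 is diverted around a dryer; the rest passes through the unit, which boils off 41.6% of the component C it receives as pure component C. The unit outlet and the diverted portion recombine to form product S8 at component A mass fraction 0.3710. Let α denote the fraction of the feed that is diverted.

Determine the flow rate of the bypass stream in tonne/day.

All 276×0.308 = 85.008 tonne/day of component A reaches S8, so S8 = 85.008/0.371 = 229.13 tonne/day and vapour = 46.868 tonne/day.
The evaporator receives (1−α)·276 of feed at 0.607 component C and removes 0.416 of that component C:
0.416×0.607×(1−α)×276 = 46.868
(1−α) = 46.868/69.693 = 0.6725;  α = 0.3275.
Bypass flow = 0.3275×276 = 90.393 tonne/day.

90.39 tonne/day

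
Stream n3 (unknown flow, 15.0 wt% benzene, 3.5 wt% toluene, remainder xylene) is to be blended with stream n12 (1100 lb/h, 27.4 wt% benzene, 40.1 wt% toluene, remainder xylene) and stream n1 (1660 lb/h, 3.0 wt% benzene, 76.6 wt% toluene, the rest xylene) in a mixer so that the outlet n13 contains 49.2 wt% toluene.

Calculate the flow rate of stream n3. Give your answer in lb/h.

Let n3 be the unknown flow. Total out = 2760 + n3.
toluene balance: 1712.7 + 0.035·n3 = 0.492·(2760 + n3)
(0.035 − 0.492)·n3 = 0.492×2760 − 1712.7 = -354.74
n3 = -354.74 / -0.457 = 776.24 lb/h

776.2 lb/h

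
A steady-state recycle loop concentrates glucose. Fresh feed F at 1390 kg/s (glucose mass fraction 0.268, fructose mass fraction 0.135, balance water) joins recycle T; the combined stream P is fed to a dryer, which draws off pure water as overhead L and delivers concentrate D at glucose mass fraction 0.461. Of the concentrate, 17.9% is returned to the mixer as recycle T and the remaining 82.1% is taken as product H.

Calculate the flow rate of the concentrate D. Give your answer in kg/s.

984.3 kg/s

Overall glucose balance (none leaves overhead): glucose in fresh feed = glucose in product, i.e. 1390×0.268 = (1−0.179)·D·0.461.
D = 372.52/(0.461×0.821) = 984.25 kg/s.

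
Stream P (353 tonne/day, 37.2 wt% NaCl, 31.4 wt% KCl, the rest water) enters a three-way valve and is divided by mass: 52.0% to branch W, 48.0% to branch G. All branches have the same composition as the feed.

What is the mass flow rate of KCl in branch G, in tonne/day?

53.2 tonne/day

Branch G total = 0.480×353 = 169.44 tonne/day.
KCl in G = 0.314×169.44 = 53.204 tonne/day.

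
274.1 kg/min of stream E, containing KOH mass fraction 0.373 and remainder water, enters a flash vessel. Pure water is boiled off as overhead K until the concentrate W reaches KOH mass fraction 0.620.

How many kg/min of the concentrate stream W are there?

164.9 kg/min

KOH is conserved: 274.1×0.373 = 102.24 kg/min all reports to the concentrate.
Concentrate = 102.24/(target fraction) = 164.9 kg/min.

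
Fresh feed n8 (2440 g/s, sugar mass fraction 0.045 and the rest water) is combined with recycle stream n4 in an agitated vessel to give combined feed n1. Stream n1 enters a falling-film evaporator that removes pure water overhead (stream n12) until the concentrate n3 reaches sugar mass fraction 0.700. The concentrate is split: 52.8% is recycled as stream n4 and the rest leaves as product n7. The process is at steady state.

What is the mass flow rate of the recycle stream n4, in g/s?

175.5 g/s

Overall sugar balance (none leaves overhead): sugar in fresh feed = sugar in product, i.e. 2440×0.045 = (1−0.528)·n3·0.700.
n3 = 109.8/(0.700×0.472) = 332.32 g/s.
Recycle n4 = 0.528×332.32 = 175.47 g/s.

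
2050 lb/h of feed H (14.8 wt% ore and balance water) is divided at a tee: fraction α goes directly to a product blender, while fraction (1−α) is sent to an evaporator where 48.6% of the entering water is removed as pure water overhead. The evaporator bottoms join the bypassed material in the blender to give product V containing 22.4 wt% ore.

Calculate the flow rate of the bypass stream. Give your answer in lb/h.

All 2050×0.148 = 303.4 lb/h of ore reaches V, so V = 303.4/0.224 = 1354.5 lb/h and vapour = 695.54 lb/h.
The evaporator receives (1−α)·2050 of feed at 0.852 water and removes 0.486 of that water:
0.486×0.852×(1−α)×2050 = 695.54
(1−α) = 695.54/848.85 = 0.8194;  α = 0.1806.
Bypass flow = 0.1806×2050 = 370.25 lb/h.

370.3 lb/h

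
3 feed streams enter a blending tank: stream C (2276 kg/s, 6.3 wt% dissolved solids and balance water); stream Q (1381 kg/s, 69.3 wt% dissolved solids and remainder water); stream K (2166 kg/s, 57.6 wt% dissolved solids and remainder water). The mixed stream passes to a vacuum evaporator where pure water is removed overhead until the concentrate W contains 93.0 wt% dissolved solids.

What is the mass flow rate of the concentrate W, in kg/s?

dissolved solids entering = 2276×0.063 + 1381×0.693 + 2166×0.576 = 2348 kg/s.
All dissolved solids reports to W, so W = 2348/0.930 = 2524.8 kg/s.

2525 kg/s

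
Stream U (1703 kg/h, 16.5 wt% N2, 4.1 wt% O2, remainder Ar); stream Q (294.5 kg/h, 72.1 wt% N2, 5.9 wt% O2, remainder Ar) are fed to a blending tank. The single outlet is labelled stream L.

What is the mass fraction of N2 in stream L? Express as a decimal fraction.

0.247

Total flow out = 1703 + 294.5 = 1997.5 kg/h.
N2 in = 1703×0.165 + 294.5×0.721 = 493.33 kg/h.
N2 mass fraction in L = 493.33/1997.5 = 0.247.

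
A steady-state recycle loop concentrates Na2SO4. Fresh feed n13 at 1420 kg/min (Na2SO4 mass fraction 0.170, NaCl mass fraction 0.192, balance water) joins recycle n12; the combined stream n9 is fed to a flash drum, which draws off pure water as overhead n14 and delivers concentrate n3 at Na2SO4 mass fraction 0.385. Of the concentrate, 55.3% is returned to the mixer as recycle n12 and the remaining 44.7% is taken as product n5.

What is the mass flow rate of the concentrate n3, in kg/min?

Overall Na2SO4 balance (none leaves overhead): Na2SO4 in fresh feed = Na2SO4 in product, i.e. 1420×0.170 = (1−0.553)·n3·0.385.
n3 = 241.4/(0.385×0.447) = 1402.7 kg/min.

1403 kg/min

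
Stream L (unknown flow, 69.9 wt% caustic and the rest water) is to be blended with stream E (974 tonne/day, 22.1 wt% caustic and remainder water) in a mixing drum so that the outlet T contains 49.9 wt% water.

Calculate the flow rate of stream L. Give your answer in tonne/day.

Let L be the unknown flow. Total out = 974 + L.
water balance: 758.75 + 0.301·L = 0.499·(974 + L)
(0.301 − 0.499)·L = 0.499×974 − 758.75 = -272.72
L = -272.72 / -0.198 = 1377.4 tonne/day

1377 tonne/day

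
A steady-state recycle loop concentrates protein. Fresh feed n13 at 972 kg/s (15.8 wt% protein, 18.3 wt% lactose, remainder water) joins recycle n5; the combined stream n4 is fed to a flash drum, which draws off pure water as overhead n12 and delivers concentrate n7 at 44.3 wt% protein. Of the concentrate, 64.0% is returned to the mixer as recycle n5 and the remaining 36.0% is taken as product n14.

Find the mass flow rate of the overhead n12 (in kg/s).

625.3 kg/s

Overall protein balance (none leaves overhead): protein in fresh feed = protein in product, i.e. 972×0.158 = (1−0.640)·n7·0.443.
n7 = 153.58/(0.443×0.360) = 962.98 kg/s.
Recycle n5 = 0.640×962.98 = 616.31 kg/s.
Combined feed n4 = 972 + 616.31 = 1588.3 kg/s.
Overhead n12 = n4 − n7 = 1588.3 − 962.98 = 625.33 kg/s.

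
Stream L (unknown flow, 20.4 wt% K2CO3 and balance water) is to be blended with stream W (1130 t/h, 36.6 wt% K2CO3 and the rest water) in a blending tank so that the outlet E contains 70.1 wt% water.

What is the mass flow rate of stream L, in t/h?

796.9 t/h

Let L be the unknown flow. Total out = 1130 + L.
water balance: 716.42 + 0.796·L = 0.701·(1130 + L)
(0.796 − 0.701)·L = 0.701×1130 − 716.42 = 75.71
L = 75.71 / 0.095 = 796.95 t/h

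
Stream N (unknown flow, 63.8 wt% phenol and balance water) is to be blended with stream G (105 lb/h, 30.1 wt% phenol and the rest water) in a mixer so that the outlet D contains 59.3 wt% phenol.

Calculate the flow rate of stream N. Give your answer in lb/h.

Let N be the unknown flow. Total out = 105 + N.
phenol balance: 31.605 + 0.638·N = 0.593·(105 + N)
(0.638 − 0.593)·N = 0.593×105 − 31.605 = 30.66
N = 30.66 / 0.045 = 681.33 lb/h

681.3 lb/h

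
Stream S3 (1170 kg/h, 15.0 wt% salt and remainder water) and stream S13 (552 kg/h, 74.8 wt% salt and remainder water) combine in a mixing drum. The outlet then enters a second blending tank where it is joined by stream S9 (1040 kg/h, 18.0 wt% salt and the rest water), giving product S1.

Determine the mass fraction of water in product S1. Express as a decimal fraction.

0.719

Overall, product flow = 2762 kg/h.
water in = 1170×0.850 + 552×0.252 + 1040×0.820 = 1986.4 kg/h.
water fraction in S1 = 0.719.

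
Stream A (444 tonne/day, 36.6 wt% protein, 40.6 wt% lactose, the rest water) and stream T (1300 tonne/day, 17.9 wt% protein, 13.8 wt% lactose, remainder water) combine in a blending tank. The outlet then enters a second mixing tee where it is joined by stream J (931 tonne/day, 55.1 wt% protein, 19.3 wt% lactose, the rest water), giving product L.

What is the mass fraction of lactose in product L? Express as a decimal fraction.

0.202

Overall, product flow = 2675 tonne/day.
lactose in = 444×0.406 + 1300×0.138 + 931×0.193 = 539.35 tonne/day.
lactose fraction in L = 0.202.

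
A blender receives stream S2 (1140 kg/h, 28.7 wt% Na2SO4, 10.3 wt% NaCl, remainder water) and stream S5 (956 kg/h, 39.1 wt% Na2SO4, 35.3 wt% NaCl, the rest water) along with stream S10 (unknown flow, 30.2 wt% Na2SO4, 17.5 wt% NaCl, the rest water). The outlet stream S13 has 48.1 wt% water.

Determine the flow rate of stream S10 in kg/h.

Let S10 be the unknown flow. Total out = 2096 + S10.
water balance: 940.14 + 0.523·S10 = 0.481·(2096 + S10)
(0.523 − 0.481)·S10 = 0.481×2096 − 940.14 = 68.04
S10 = 68.04 / 0.042 = 1620 kg/h

1620 kg/h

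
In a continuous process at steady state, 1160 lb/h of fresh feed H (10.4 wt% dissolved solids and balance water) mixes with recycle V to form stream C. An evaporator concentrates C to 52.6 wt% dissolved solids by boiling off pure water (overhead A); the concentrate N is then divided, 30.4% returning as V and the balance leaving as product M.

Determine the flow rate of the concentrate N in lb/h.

Overall dissolved solids balance (none leaves overhead): dissolved solids in fresh feed = dissolved solids in product, i.e. 1160×0.104 = (1−0.304)·N·0.526.
N = 120.64/(0.526×0.696) = 329.53 lb/h.

329.5 lb/h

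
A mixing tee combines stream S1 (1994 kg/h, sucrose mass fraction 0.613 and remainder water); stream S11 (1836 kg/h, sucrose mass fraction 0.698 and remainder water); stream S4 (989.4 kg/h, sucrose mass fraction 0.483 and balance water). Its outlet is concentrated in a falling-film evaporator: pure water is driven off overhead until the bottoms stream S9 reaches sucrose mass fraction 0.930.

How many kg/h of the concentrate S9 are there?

sucrose entering = 1994×0.613 + 1836×0.698 + 989.4×0.483 = 2981.7 kg/h.
All sucrose reports to S9, so S9 = 2981.7/0.930 = 3206.2 kg/h.

3206 kg/h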